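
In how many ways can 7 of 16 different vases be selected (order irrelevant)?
C(16,7) = 16!/(7!×9!) = 11440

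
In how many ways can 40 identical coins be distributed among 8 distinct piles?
C(40+8-1, 8-1) = C(47, 7) = 62891499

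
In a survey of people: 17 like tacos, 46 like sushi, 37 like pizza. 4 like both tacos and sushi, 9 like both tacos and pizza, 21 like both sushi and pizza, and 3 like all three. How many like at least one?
|A∪B∪C| = 17+46+37-4-9-21+3 = 69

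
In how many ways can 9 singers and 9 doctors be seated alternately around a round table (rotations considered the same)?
Fix one of the singers: (9-1)! ways for the remaining singers, × 9! ways for the doctors = 40320 × 362880 = 14631321600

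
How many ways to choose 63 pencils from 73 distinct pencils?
C(73,63) = 73!/(63!×10!) = 621324937376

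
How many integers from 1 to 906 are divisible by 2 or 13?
⌊906/2⌋ + ⌊906/13⌋ - ⌊906/26⌋ = 453 + 69 - 34 = 488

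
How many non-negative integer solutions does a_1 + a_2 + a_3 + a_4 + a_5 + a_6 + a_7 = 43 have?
C(43+7-1, 7-1) = C(49, 6) = 13983816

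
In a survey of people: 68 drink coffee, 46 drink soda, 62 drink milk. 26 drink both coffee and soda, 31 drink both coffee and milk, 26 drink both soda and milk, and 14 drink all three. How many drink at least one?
|A∪B∪C| = 68+46+62-26-31-26+14 = 107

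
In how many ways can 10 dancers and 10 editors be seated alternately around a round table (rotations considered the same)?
Fix one of the dancers: (10-1)! ways for the remaining dancers, × 10! ways for the editors = 362880 × 3628800 = 1316818944000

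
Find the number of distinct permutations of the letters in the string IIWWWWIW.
8! / (5! × 3!) = 56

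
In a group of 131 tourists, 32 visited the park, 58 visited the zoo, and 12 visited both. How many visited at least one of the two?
|A∪B| = |A| + |B| - |A∩B| = 32 + 58 - 12 = 78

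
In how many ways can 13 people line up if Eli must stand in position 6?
Fix one position: (13-1)! = 479001600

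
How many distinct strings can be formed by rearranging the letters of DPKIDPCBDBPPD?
13! / (1! × 1! × 4! × 1! × 4! × 2!) = 5405400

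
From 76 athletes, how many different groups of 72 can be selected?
C(76,72) = 76!/(72!×4!) = 1282975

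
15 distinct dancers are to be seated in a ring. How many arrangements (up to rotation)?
Circular: fix one position, arrange the rest. (15-1)! = 87178291200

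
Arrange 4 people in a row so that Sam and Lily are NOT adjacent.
Total - adjacent = 4! - (4-1)!×2 = 24 - 12 = 12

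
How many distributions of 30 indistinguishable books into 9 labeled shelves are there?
C(30+9-1, 9-1) = C(38, 8) = 48903492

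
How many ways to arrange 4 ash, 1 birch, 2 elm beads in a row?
7! / (4! × 1! × 2!) = 105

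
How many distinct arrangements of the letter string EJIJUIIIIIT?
11! / (6! × 1! × 1! × 1! × 2!) = 27720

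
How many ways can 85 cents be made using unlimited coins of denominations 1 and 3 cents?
Coefficient of x^85 in 1/(1-x^1) · 1/(1-x^3). Use j coins of 3 for j = 0..⌊85/3⌋ = 28, the rest in 1s: 28 + 1 = 29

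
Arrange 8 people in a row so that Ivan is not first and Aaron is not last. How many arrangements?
By inclusion-exclusion: 8! - 2×(8-1)! + (8-2)! = 40320 - 10080 + 720 = 30960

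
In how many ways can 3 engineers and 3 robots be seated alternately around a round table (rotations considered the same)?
Fix one of the engineers: (3-1)! ways for the remaining engineers, × 3! ways for the robots = 2 × 6 = 12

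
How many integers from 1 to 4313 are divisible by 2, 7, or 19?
⌊4313/2⌋+⌊4313/7⌋+⌊4313/19⌋ - ⌊4313/14⌋-⌊4313/38⌋-⌊4313/133⌋ + ⌊4313/266⌋ = 2156+616+227 - 308-113-32 + 16 = 2562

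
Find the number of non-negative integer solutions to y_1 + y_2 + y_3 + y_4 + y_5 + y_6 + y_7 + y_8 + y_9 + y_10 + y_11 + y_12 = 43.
C(43+12-1, 12-1) = C(54, 11) = 95722852680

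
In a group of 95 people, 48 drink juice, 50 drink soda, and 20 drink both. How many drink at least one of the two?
|A∪B| = |A| + |B| - |A∩B| = 48 + 50 - 20 = 78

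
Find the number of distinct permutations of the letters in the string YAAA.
4! / (3! × 1!) = 4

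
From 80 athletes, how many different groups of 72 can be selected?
C(80,72) = 80!/(72!×8!) = 28987537150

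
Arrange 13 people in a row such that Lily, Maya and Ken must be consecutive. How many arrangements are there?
Treat the 3 as one block: (13-3+1)! × 3! = 39916800 × 6 = 239500800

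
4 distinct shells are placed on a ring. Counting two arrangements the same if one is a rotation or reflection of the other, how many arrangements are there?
(4-1)!/2 = 6/2 = 3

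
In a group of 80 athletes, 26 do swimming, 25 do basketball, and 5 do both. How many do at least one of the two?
|A∪B| = |A| + |B| - |A∩B| = 26 + 25 - 5 = 46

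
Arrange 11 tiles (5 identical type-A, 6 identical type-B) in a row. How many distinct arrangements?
11! / (5! × 6!) = 462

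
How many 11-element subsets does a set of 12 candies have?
C(12,11) = 12!/(11!×1!) = 12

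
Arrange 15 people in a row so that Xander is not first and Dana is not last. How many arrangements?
By inclusion-exclusion: 15! - 2×(15-1)! + (15-2)! = 1307674368000 - 174356582400 + 6227020800 = 1139544806400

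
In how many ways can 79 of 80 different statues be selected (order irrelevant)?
C(80,79) = 80!/(79!×1!) = 80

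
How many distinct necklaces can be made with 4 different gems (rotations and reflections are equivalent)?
(4-1)!/2 = 6/2 = 3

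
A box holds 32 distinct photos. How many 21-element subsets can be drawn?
C(32,21) = 32!/(21!×11!) = 129024480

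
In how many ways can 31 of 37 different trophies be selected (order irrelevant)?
C(37,31) = 37!/(31!×6!) = 2324784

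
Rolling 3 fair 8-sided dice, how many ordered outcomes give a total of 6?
Coefficient of x^6 in (x + x² + ... + x^8)^3. By inclusion-exclusion on dice exceeding 8: Σ_j (-1)^j C(3,j)·C(6-1-8j, 2) = C(3,0)·C(5,2) = 1·10 = 10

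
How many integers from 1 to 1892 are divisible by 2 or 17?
⌊1892/2⌋ + ⌊1892/17⌋ - ⌊1892/34⌋ = 946 + 111 - 55 = 1002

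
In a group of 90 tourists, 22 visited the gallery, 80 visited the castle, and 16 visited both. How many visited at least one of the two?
|A∪B| = |A| + |B| - |A∩B| = 22 + 80 - 16 = 86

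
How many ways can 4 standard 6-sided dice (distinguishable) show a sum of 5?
Coefficient of x^5 in (x + x² + ... + x^6)^4. By inclusion-exclusion on dice exceeding 6: Σ_j (-1)^j C(4,j)·C(5-1-6j, 3) = C(4,0)·C(4,3) = 1·4 = 4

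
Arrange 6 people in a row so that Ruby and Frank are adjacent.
Treat as block: (6-1)! × 2! = 120 × 2 = 240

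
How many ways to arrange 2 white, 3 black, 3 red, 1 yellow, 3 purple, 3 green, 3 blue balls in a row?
18! / (2! × 3! × 3! × 1! × 3! × 3! × 3!) = 411675264000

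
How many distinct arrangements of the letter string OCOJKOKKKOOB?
12! / (1! × 1! × 4! × 1! × 5!) = 166320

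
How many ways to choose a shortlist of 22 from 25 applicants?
C(25,22) = 25!/(22!×3!) = 2300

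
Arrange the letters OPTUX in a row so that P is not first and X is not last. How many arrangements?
By inclusion-exclusion: 5! - 2×(5-1)! + (5-2)! = 120 - 48 + 6 = 78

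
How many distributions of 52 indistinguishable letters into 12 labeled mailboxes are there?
C(52+12-1, 12-1) = C(63, 11) = 615790256823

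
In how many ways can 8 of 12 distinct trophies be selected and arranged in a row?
P(12,8) = 12!/(12-8)! = 19958400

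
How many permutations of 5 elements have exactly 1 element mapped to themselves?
Choose the 1 fixed point C(5,1) = 5, derange the rest: !4 = Σ_{j=0}^{4} (-1)^j·4!/j! = 24 - 24 + 12 - 4 + 1 = 9. Product = 5 × 9 = 45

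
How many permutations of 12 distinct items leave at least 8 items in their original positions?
Exactly j fixed points: C(12,j)·!(12-j); sum over j ≥ 8 (derangement numbers via !m = (m-1)·(!(m-1) + !(m-2)): !0..!4 = 1, 0, 1, 2, 9). Σ_{j=8}^{12} C(12,j)·!(12-j) = C(12,8)·!4 + C(12,9)·!3 + C(12,10)·!2 + C(12,11)·!1 + C(12,12)·!0 = 495·9 + 220·2 + 66·1 + 12·0 + 1·1 = 4962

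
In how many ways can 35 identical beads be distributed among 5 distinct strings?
C(35+5-1, 5-1) = C(39, 4) = 82251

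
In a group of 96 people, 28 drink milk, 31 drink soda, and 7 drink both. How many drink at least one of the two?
|A∪B| = |A| + |B| - |A∩B| = 28 + 31 - 7 = 52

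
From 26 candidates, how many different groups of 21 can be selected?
C(26,21) = 26!/(21!×5!) = 65780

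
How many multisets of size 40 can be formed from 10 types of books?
C(40+10-1, 10-1) = C(49, 9) = 2054455634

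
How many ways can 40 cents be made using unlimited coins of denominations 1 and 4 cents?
Coefficient of x^40 in 1/(1-x^1) · 1/(1-x^4). Use j coins of 4 for j = 0..⌊40/4⌋ = 10, the rest in 1s: 10 + 1 = 11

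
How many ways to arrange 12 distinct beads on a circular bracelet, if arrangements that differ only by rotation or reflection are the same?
(12-1)!/2 = 39916800/2 = 19958400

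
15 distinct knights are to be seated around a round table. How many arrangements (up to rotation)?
Circular: fix one position, arrange the rest. (15-1)! = 87178291200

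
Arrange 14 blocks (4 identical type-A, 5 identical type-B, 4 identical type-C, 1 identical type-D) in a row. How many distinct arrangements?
14! / (4! × 5! × 4! × 1!) = 1261260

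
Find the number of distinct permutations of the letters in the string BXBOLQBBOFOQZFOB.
16! / (2! × 1! × 4! × 1! × 5! × 1! × 2!) = 1816214400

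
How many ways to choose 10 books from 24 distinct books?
C(24,10) = 24!/(10!×14!) = 1961256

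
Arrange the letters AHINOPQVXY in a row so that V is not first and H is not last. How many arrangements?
By inclusion-exclusion: 10! - 2×(10-1)! + (10-2)! = 3628800 - 725760 + 40320 = 2943360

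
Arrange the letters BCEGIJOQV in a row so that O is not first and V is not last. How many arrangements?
By inclusion-exclusion: 9! - 2×(9-1)! + (9-2)! = 362880 - 80640 + 5040 = 287280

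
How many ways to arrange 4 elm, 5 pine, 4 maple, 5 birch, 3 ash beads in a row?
21! / (4! × 5! × 4! × 5! × 3!) = 1026615189600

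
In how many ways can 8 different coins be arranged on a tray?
8! = 40320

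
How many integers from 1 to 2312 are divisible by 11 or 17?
⌊2312/11⌋ + ⌊2312/17⌋ - ⌊2312/187⌋ = 210 + 136 - 12 = 334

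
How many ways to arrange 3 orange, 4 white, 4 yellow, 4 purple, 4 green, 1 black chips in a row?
20! / (3! × 4! × 4! × 4! × 4! × 1!) = 1222160940000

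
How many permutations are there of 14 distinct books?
14! = 87178291200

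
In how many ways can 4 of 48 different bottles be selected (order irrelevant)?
C(48,4) = 48!/(4!×44!) = 194580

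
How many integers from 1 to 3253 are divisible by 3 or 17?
⌊3253/3⌋ + ⌊3253/17⌋ - ⌊3253/51⌋ = 1084 + 191 - 63 = 1212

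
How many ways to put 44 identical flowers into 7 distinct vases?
C(44+7-1, 7-1) = C(50, 6) = 15890700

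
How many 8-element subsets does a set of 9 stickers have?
C(9,8) = 9!/(8!×1!) = 9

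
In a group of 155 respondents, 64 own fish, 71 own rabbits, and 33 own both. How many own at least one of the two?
|A∪B| = |A| + |B| - |A∩B| = 64 + 71 - 33 = 102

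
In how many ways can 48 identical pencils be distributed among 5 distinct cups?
C(48+5-1, 5-1) = C(52, 4) = 270725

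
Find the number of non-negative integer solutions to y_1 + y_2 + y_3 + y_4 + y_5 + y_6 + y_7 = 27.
C(27+7-1, 7-1) = C(33, 6) = 1107568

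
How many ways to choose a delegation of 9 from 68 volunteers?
C(68,9) = 68!/(9!×59!) = 49280065120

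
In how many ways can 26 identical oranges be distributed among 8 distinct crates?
C(26+8-1, 8-1) = C(33, 7) = 4272048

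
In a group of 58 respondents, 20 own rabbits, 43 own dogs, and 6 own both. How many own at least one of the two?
|A∪B| = |A| + |B| - |A∩B| = 20 + 43 - 6 = 57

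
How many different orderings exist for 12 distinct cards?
12! = 479001600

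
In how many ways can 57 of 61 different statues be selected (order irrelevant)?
C(61,57) = 61!/(57!×4!) = 521855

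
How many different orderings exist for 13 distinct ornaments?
13! = 6227020800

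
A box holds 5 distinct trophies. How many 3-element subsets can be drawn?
C(5,3) = 5!/(3!×2!) = 10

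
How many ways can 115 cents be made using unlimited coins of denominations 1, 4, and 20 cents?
Coefficient of x^115 in 1/(1-x^1) · 1/(1-x^4) · 1/(1-x^20). Case on j = number of 20-cent coins (j = 0..5); remainder r = 115 - 20j is made from {1,4} in ⌊r/4⌋+1 ways. r = 115, 95, 75, 55, 35, 15 → 29 + 24 + 19 + 14 + 9 + 4 = 99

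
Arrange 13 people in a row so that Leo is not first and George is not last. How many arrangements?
By inclusion-exclusion: 13! - 2×(13-1)! + (13-2)! = 6227020800 - 958003200 + 39916800 = 5308934400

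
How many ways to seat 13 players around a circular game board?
Circular: fix one position, arrange the rest. (13-1)! = 479001600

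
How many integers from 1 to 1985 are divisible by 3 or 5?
⌊1985/3⌋ + ⌊1985/5⌋ - ⌊1985/15⌋ = 661 + 397 - 132 = 926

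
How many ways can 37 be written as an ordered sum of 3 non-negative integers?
C(37+3-1, 3-1) = C(39, 2) = 741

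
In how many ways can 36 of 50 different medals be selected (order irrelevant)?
C(50,36) = 50!/(36!×14!) = 937845656300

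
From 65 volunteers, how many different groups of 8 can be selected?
C(65,8) = 65!/(8!×57!) = 5047381560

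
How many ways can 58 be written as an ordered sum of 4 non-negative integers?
C(58+4-1, 4-1) = C(61, 3) = 35990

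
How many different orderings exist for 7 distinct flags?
7! = 5040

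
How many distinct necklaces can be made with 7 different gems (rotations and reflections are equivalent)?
(7-1)!/2 = 720/2 = 360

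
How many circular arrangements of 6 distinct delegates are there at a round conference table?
Circular: fix one position, arrange the rest. (6-1)! = 120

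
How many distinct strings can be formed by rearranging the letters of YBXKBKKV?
8! / (1! × 1! × 3! × 2! × 1!) = 3360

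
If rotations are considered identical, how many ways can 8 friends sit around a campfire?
Circular: fix one position, arrange the rest. (8-1)! = 5040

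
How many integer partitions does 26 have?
Pentagonal recurrence p(n) = p(n-1) + p(n-2) - p(n-5) - p(n-7) + p(n-12) + p(n-15) - ... gives p(0..25) = 1, 1, 2, 3, 5, 7, 11, 15, 22, 30, 42, 56, 77, 101, 135, 176, 231, 297, 385, 490, 627, 792, 1002, 1255, 1575, 1958. p(26) = p(25) + p(24) - p(21) - p(19) + p(14) + p(11) - p(4) - p(0) = 1958 + 1575 - 792 - 490 + 135 + 56 - 5 - 1 = 2436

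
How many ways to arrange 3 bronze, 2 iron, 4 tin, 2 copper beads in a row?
11! / (3! × 2! × 4! × 2!) = 69300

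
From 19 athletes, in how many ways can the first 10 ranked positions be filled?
P(19,10) = 19!/(19-10)! = 335221286400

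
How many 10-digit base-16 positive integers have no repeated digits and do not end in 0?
Last digit: 15 nonzero choices. First digit: 14 (nonzero, ≠last). Middle 8: P(14,8) = 121080960. Total = 25427001600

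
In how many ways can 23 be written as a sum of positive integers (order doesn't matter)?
Pentagonal recurrence p(n) = p(n-1) + p(n-2) - p(n-5) - p(n-7) + p(n-12) + p(n-15) - ... gives p(0..22) = 1, 1, 2, 3, 5, 7, 11, 15, 22, 30, 42, 56, 77, 101, 135, 176, 231, 297, 385, 490, 627, 792, 1002. p(23) = p(22) + p(21) - p(18) - p(16) + p(11) + p(8) - p(1) = 1002 + 792 - 385 - 231 + 56 + 22 - 1 = 1255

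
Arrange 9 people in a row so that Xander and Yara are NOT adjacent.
Total - adjacent = 9! - (9-1)!×2 = 362880 - 80640 = 282240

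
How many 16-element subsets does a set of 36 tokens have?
C(36,16) = 36!/(16!×20!) = 7307872110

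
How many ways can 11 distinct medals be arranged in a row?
11! = 39916800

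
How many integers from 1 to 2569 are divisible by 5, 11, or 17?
⌊2569/5⌋+⌊2569/11⌋+⌊2569/17⌋ - ⌊2569/55⌋-⌊2569/85⌋-⌊2569/187⌋ + ⌊2569/935⌋ = 513+233+151 - 46-30-13 + 2 = 810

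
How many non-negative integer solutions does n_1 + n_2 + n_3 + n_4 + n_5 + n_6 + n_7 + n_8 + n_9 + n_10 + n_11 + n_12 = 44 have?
C(44+12-1, 12-1) = C(55, 11) = 119653565850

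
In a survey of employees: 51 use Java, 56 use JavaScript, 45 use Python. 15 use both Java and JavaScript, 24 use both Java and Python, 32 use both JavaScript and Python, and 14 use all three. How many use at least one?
|A∪B∪C| = 51+56+45-15-24-32+14 = 95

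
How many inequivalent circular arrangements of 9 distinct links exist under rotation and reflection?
(9-1)!/2 = 40320/2 = 20160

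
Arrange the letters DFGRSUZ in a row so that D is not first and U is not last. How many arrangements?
By inclusion-exclusion: 7! - 2×(7-1)! + (7-2)! = 5040 - 1440 + 120 = 3720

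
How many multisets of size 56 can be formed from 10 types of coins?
C(56+10-1, 10-1) = C(65, 9) = 31966749880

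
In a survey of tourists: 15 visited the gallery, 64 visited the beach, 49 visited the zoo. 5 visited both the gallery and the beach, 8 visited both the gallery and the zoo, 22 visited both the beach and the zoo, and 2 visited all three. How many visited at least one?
|A∪B∪C| = 15+64+49-5-8-22+2 = 95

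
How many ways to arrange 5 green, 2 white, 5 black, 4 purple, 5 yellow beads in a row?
21! / (5! × 2! × 5! × 4! × 5!) = 615969113760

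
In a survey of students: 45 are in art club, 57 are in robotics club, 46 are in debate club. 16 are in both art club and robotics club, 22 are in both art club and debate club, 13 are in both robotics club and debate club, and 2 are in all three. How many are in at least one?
|A∪B∪C| = 45+57+46-16-22-13+2 = 99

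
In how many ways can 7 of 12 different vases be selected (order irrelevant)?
C(12,7) = 12!/(7!×5!) = 792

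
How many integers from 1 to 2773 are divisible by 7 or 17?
⌊2773/7⌋ + ⌊2773/17⌋ - ⌊2773/119⌋ = 396 + 163 - 23 = 536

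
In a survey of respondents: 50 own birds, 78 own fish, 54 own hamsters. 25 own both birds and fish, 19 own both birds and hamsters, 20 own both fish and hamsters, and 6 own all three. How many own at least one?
|A∪B∪C| = 50+78+54-25-19-20+6 = 124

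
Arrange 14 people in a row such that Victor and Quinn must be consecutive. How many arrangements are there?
Treat the 2 as one block: (14-2+1)! × 2! = 6227020800 × 2 = 12454041600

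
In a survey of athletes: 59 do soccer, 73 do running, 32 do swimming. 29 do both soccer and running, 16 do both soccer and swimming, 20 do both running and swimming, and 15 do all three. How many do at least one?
|A∪B∪C| = 59+73+32-29-16-20+15 = 114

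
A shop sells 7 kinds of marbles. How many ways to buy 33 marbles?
C(33+7-1, 7-1) = C(39, 6) = 3262623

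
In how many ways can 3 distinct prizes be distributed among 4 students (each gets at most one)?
P(4,3) = 4!/(4-3)! = 24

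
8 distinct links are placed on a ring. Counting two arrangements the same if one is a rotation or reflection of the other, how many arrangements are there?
(8-1)!/2 = 5040/2 = 2520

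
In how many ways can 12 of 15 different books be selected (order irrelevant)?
C(15,12) = 15!/(12!×3!) = 455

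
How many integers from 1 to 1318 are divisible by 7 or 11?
⌊1318/7⌋ + ⌊1318/11⌋ - ⌊1318/77⌋ = 188 + 119 - 17 = 290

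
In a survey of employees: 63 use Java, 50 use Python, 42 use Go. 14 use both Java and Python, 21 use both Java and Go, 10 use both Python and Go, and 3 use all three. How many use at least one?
|A∪B∪C| = 63+50+42-14-21-10+3 = 113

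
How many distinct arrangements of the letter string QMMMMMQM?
8! / (6! × 2!) = 28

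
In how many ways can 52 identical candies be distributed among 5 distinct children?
C(52+5-1, 5-1) = C(56, 4) = 367290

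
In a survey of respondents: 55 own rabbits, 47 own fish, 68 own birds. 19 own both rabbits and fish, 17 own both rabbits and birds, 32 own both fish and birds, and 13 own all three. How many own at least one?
|A∪B∪C| = 55+47+68-19-17-32+13 = 115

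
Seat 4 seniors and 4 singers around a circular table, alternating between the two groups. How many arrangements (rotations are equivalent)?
Fix one of the seniors: (4-1)! ways for the remaining seniors, × 4! ways for the singers = 6 × 24 = 144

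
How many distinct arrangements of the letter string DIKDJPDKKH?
10! / (3! × 1! × 3! × 1! × 1! × 1!) = 100800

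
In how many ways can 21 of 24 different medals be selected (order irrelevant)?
C(24,21) = 24!/(21!×3!) = 2024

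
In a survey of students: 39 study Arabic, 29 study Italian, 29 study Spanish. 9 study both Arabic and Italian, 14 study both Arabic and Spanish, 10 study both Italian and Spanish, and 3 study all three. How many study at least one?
|A∪B∪C| = 39+29+29-9-14-10+3 = 67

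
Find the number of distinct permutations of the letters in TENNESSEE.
9! / (1! × 4! × 2! × 2!) = 3780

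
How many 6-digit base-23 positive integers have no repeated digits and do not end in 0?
Last digit: 22 nonzero choices. First digit: 21 (nonzero, ≠last). Middle 4: P(21,4) = 143640. Total = 66361680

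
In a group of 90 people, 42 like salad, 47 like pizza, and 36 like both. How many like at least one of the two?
|A∪B| = |A| + |B| - |A∩B| = 42 + 47 - 36 = 53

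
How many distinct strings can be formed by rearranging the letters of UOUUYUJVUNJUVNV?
15! / (1! × 3! × 2! × 6! × 1! × 2!) = 75675600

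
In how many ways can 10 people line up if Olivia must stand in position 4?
Fix one position: (10-1)! = 362880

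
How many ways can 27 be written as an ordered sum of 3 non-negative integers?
C(27+3-1, 3-1) = C(29, 2) = 406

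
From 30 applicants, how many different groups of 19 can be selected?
C(30,19) = 30!/(19!×11!) = 54627300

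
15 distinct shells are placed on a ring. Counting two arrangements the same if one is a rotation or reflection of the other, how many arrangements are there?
(15-1)!/2 = 87178291200/2 = 43589145600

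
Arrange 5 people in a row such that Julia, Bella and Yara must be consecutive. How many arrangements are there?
Treat the 3 as one block: (5-3+1)! × 3! = 6 × 6 = 36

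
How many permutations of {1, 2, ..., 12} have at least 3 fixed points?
Exactly j fixed points: C(12,j)·!(12-j); sum over j ≥ 3 (derangement numbers via !m = (m-1)·(!(m-1) + !(m-2)): !0..!9 = 1, 0, 1, 2, 9, 44, 265, 1854, 14833, 133496). Σ_{j=3}^{12} C(12,j)·!(12-j) = C(12,3)·!9 + C(12,4)·!8 + C(12,5)·!7 + C(12,6)·!6 + C(12,7)·!5 + C(12,8)·!4 + C(12,9)·!3 + C(12,10)·!2 + C(12,11)·!1 + C(12,12)·!0 = 220·133496 + 495·14833 + 792·1854 + 924·265 + 792·44 + 495·9 + 220·2 + 66·1 + 12·0 + 1·1 = 38464493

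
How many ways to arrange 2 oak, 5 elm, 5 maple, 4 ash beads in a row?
16! / (2! × 5! × 5! × 4!) = 30270240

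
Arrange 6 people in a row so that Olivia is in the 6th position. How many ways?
Fix one position: (6-1)! = 120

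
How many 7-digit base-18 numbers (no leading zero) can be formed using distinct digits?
First digit: 17 choices (nonzero). Then descending: 17 × 17 × 16 × 15 × 14 × 13 × 12 = 151482240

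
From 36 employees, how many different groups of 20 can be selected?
C(36,20) = 36!/(20!×16!) = 7307872110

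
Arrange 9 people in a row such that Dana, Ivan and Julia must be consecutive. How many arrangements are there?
Treat the 3 as one block: (9-3+1)! × 3! = 5040 × 6 = 30240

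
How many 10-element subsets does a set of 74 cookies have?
C(74,10) = 74!/(10!×64!) = 718406958841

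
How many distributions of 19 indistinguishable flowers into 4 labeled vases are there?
C(19+4-1, 4-1) = C(22, 3) = 1540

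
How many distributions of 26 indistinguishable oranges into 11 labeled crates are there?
C(26+11-1, 11-1) = C(36, 10) = 254186856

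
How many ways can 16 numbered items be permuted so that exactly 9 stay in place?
Choose the 9 fixed points C(16,9) = 11440, derange the rest: !7 = Σ_{j=0}^{7} (-1)^j·7!/j! = 5040 - 5040 + 2520 - 840 + 210 - 42 + 7 - 1 = 1854. Product = 11440 × 1854 = 21209760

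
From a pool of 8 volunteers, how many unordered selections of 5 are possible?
C(8,5) = 8!/(5!×3!) = 56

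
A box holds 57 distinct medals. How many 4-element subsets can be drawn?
C(57,4) = 57!/(4!×53!) = 395010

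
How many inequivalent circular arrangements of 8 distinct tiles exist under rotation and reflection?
(8-1)!/2 = 5040/2 = 2520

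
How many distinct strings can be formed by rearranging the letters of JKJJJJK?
7! / (2! × 5!) = 21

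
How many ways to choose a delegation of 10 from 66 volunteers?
C(66,10) = 66!/(10!×56!) = 210980549208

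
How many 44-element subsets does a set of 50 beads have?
C(50,44) = 50!/(44!×6!) = 15890700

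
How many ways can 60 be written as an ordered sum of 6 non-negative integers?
C(60+6-1, 6-1) = C(65, 5) = 8259888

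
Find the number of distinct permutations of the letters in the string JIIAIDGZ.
8! / (1! × 1! × 1! × 3! × 1! × 1!) = 6720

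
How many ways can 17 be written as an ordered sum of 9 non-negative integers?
C(17+9-1, 9-1) = C(25, 8) = 1081575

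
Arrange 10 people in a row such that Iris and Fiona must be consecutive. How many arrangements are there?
Treat the 2 as one block: (10-2+1)! × 2! = 362880 × 2 = 725760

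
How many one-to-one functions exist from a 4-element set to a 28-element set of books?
P(28,4) = 28!/(28-4)! = 491400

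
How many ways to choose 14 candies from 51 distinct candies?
C(51,14) = 51!/(14!×37!) = 1292706174900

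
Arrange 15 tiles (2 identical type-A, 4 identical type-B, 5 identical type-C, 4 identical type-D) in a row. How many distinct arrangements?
15! / (2! × 4! × 5! × 4!) = 9459450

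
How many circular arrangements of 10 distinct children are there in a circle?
Circular: fix one position, arrange the rest. (10-1)! = 362880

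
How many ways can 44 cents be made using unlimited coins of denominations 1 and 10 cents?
Coefficient of x^44 in 1/(1-x^1) · 1/(1-x^10). Use j coins of 10 for j = 0..⌊44/10⌋ = 4, the rest in 1s: 4 + 1 = 5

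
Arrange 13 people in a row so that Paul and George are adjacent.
Treat as block: (13-1)! × 2! = 479001600 × 2 = 958003200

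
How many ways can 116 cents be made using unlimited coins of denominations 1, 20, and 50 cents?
Coefficient of x^116 in 1/(1-x^1) · 1/(1-x^20) · 1/(1-x^50). Case on j = number of 50-cent coins (j = 0..2); remainder r = 116 - 50j is made from {1,20} in ⌊r/20⌋+1 ways. r = 116, 66, 16 → 6 + 4 + 1 = 11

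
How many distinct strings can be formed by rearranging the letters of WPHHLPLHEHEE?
12! / (3! × 4! × 2! × 1! × 2!) = 831600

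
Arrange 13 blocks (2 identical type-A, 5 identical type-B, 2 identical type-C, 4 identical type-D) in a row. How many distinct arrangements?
13! / (2! × 5! × 2! × 4!) = 540540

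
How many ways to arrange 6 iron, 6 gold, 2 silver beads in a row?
14! / (6! × 6! × 2!) = 84084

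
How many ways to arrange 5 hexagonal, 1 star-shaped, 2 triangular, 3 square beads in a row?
11! / (5! × 1! × 2! × 3!) = 27720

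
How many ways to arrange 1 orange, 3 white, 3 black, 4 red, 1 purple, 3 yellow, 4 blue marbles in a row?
19! / (1! × 3! × 3! × 4! × 1! × 3! × 4!) = 977728752000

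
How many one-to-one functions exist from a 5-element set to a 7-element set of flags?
P(7,5) = 7!/(7-5)! = 2520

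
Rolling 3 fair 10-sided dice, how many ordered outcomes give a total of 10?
Coefficient of x^10 in (x + x² + ... + x^10)^3. By inclusion-exclusion on dice exceeding 10: Σ_j (-1)^j C(3,j)·C(10-1-10j, 2) = C(3,0)·C(9,2) = 1·36 = 36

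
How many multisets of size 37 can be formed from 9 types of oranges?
C(37+9-1, 9-1) = C(45, 8) = 215553195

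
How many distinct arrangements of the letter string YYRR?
4! / (2! × 2!) = 6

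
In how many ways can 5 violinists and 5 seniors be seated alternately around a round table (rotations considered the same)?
Fix one of the violinists: (5-1)! ways for the remaining violinists, × 5! ways for the seniors = 24 × 120 = 2880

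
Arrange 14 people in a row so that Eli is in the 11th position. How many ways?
Fix one position: (14-1)! = 6227020800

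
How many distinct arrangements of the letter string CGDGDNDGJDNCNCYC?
16! / (4! × 1! × 3! × 4! × 3! × 1!) = 1009008000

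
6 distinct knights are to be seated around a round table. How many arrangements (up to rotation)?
Circular: fix one position, arrange the rest. (6-1)! = 120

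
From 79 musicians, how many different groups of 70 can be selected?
C(79,70) = 79!/(70!×9!) = 205811513765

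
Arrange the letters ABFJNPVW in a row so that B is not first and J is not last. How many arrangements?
By inclusion-exclusion: 8! - 2×(8-1)! + (8-2)! = 40320 - 10080 + 720 = 30960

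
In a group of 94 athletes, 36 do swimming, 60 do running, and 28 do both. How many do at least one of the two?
|A∪B| = |A| + |B| - |A∩B| = 36 + 60 - 28 = 68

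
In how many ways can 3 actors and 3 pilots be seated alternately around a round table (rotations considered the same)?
Fix one of the actors: (3-1)! ways for the remaining actors, × 3! ways for the pilots = 2 × 6 = 12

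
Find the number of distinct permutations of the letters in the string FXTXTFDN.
8! / (2! × 2! × 1! × 2! × 1!) = 5040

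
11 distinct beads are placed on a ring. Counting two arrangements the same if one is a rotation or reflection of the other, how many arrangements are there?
(11-1)!/2 = 3628800/2 = 1814400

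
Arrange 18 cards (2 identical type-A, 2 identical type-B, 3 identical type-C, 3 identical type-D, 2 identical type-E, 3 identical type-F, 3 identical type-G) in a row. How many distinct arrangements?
18! / (2! × 2! × 3! × 3! × 2! × 3! × 3!) = 617512896000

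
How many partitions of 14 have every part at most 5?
Let r_j(i) = number of partitions of i into parts ≤ j, for i = 0..14. r_1(i) = 1 for all i; r_j(i) = r_{j-1}(i) + r_j(i-j). Rows j = 2..5: ≤2: 1 1 2 2 3 3 4 4 5 5 6 6 7 7 8; ≤3: 1 1 2 3 4 5 7 8 10 12 14 16 19 21 24; ≤4: 1 1 2 3 5 6 9 11 15 18 23 27 34 39 47; ≤5: 1 1 2 3 5 7 10 13 18 23 30 37 47 57 70. r_5(14) = 70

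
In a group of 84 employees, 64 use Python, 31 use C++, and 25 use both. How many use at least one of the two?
|A∪B| = |A| + |B| - |A∩B| = 64 + 31 - 25 = 70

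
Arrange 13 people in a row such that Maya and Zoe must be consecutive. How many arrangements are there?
Treat the 2 as one block: (13-2+1)! × 2! = 479001600 × 2 = 958003200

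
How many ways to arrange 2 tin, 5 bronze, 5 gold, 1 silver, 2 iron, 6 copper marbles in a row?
21! / (2! × 5! × 5! × 1! × 2! × 6!) = 1231938227520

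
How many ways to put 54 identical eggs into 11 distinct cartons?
C(54+11-1, 11-1) = C(64, 10) = 151473214816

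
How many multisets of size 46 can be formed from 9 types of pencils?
C(46+9-1, 9-1) = C(54, 8) = 1040465790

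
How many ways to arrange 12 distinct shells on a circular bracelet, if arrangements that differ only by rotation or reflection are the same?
(12-1)!/2 = 39916800/2 = 19958400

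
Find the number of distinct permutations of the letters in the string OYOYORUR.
8! / (1! × 2! × 2! × 3!) = 1680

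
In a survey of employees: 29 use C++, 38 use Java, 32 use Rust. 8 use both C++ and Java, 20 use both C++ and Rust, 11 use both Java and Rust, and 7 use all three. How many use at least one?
|A∪B∪C| = 29+38+32-8-20-11+7 = 67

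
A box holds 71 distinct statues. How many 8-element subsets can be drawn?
C(71,8) = 71!/(8!×63!) = 10639125640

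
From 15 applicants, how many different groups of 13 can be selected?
C(15,13) = 15!/(13!×2!) = 105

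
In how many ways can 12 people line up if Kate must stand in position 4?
Fix one position: (12-1)! = 39916800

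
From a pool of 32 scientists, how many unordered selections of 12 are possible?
C(32,12) = 32!/(12!×20!) = 225792840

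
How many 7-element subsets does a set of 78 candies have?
C(78,7) = 78!/(7!×71!) = 2641902120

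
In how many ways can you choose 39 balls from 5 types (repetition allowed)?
C(39+5-1, 5-1) = C(43, 4) = 123410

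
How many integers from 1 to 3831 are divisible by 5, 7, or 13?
⌊3831/5⌋+⌊3831/7⌋+⌊3831/13⌋ - ⌊3831/35⌋-⌊3831/65⌋-⌊3831/91⌋ + ⌊3831/455⌋ = 766+547+294 - 109-58-42 + 8 = 1406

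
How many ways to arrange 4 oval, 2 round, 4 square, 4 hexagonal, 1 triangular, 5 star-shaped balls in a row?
20! / (4! × 2! × 4! × 4! × 1! × 5!) = 733296564000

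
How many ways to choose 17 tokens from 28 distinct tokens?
C(28,17) = 28!/(17!×11!) = 21474180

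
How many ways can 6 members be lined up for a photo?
6! = 720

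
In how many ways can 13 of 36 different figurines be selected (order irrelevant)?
C(36,13) = 36!/(13!×23!) = 2310789600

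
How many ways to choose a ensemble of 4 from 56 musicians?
C(56,4) = 56!/(4!×52!) = 367290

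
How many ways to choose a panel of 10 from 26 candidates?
C(26,10) = 26!/(10!×16!) = 5311735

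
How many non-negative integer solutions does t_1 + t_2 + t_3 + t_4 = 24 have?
C(24+4-1, 4-1) = C(27, 3) = 2925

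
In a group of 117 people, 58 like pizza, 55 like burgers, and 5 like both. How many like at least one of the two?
|A∪B| = |A| + |B| - |A∩B| = 58 + 55 - 5 = 108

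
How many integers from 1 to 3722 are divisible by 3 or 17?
⌊3722/3⌋ + ⌊3722/17⌋ - ⌊3722/51⌋ = 1240 + 218 - 72 = 1386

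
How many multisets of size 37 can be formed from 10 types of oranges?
C(37+10-1, 10-1) = C(46, 9) = 1101716330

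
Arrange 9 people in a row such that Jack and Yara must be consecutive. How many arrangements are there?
Treat the 2 as one block: (9-2+1)! × 2! = 40320 × 2 = 80640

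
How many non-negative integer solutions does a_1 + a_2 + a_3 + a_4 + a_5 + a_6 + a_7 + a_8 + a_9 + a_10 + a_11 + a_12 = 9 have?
C(9+12-1, 12-1) = C(20, 11) = 167960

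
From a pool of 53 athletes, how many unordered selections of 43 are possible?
C(53,43) = 53!/(43!×10!) = 19499099620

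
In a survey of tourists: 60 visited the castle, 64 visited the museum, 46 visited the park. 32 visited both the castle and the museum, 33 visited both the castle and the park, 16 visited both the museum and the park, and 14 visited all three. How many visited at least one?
|A∪B∪C| = 60+64+46-32-33-16+14 = 103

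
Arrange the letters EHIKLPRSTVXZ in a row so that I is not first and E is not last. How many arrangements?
By inclusion-exclusion: 12! - 2×(12-1)! + (12-2)! = 479001600 - 79833600 + 3628800 = 402796800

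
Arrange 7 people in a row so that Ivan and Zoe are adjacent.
Treat as block: (7-1)! × 2! = 720 × 2 = 1440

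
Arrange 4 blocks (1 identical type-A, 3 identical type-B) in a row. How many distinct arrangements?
4! / (1! × 3!) = 4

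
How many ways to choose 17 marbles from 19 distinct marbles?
C(19,17) = 19!/(17!×2!) = 171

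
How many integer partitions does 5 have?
Pentagonal recurrence p(n) = p(n-1) + p(n-2) - p(n-5) - p(n-7) + p(n-12) + p(n-15) - ... gives p(0..4) = 1, 1, 2, 3, 5. p(5) = p(4) + p(3) - p(0) = 5 + 3 - 1 = 7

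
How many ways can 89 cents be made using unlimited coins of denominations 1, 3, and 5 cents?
Coefficient of x^89 in 1/(1-x^1) · 1/(1-x^3) · 1/(1-x^5). Case on j = number of 5-cent coins (j = 0..17); remainder r = 89 - 5j is made from {1,3} in ⌊r/3⌋+1 ways. r = 89, 84, 79, 74, 69, 64, 59, 54, 49, 44, 39, 34, 29, 24, 19, 14, 9, 4 → 30 + 29 + 27 + 25 + 24 + 22 + 20 + 19 + 17 + 15 + 14 + 12 + 10 + 9 + 7 + 5 + 4 + 2 = 291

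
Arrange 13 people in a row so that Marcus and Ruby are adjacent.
Treat as block: (13-1)! × 2! = 479001600 × 2 = 958003200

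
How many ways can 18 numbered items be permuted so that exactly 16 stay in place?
Choose the 16 fixed points C(18,16) = 153, derange the rest: !2 = Σ_{j=0}^{2} (-1)^j·2!/j! = 2 - 2 + 1 = 1. Product = 153 × 1 = 153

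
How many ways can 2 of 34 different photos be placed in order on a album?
P(34,2) = 34!/(34-2)! = 1122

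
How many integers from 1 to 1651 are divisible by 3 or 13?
⌊1651/3⌋ + ⌊1651/13⌋ - ⌊1651/39⌋ = 550 + 127 - 42 = 635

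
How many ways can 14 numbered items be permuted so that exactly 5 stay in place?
Choose the 5 fixed points C(14,5) = 2002, derange the rest: !9 = Σ_{j=0}^{9} (-1)^j·9!/j! = 362880 - 362880 + 181440 - 60480 + 15120 - 3024 + 504 - 72 + 9 - 1 = 133496. Product = 2002 × 133496 = 267258992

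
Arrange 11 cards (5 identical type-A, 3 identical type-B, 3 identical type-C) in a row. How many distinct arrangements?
11! / (5! × 3! × 3!) = 9240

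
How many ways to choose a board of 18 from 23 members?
C(23,18) = 23!/(18!×5!) = 33649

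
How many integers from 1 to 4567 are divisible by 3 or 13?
⌊4567/3⌋ + ⌊4567/13⌋ - ⌊4567/39⌋ = 1522 + 351 - 117 = 1756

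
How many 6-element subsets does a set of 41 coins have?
C(41,6) = 41!/(6!×35!) = 4496388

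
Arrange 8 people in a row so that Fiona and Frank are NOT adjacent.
Total - adjacent = 8! - (8-1)!×2 = 40320 - 10080 = 30240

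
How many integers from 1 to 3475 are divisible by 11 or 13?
⌊3475/11⌋ + ⌊3475/13⌋ - ⌊3475/143⌋ = 315 + 267 - 24 = 558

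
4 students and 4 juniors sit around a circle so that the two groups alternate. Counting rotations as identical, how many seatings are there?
Fix one of the students: (4-1)! ways for the remaining students, × 4! ways for the juniors = 6 × 24 = 144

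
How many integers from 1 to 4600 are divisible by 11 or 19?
⌊4600/11⌋ + ⌊4600/19⌋ - ⌊4600/209⌋ = 418 + 242 - 22 = 638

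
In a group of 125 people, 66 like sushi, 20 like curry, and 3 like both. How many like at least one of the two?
|A∪B| = |A| + |B| - |A∩B| = 66 + 20 - 3 = 83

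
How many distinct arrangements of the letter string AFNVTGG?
7! / (1! × 1! × 1! × 1! × 1! × 2!) = 2520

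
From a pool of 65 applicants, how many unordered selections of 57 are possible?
C(65,57) = 65!/(57!×8!) = 5047381560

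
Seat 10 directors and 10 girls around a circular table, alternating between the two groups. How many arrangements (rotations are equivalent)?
Fix one of the directors: (10-1)! ways for the remaining directors, × 10! ways for the girls = 362880 × 3628800 = 1316818944000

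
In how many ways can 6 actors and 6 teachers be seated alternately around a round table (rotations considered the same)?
Fix one of the actors: (6-1)! ways for the remaining actors, × 6! ways for the teachers = 120 × 720 = 86400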